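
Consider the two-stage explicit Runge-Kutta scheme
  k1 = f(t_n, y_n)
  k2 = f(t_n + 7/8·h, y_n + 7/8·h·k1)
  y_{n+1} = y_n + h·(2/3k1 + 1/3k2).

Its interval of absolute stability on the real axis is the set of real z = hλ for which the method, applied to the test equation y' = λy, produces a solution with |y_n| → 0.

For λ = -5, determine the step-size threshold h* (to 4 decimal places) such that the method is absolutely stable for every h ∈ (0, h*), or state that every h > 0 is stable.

With y'=λy (z=hλ):
  k1=λy_n ⇒ h·k1=z·y_n;  k2=λ(1+7/8z)y_n ⇒ h·k2=z(1+7/8z)y_n
  y_{n+1}/y_n = 1 + 2/3z + 1/3z(1+7/8z) = 1 + z + 7/24z²
  R(z) = 1 + z + 7/24z².

Need |R(x)|<1, x<0.
x=-0.91: |R|=0.3315
R=1: x+7/24x²=0 ⇒ x=−24/7=-3.4286; min R=1−1/(4·7/24)=0.1429>−1
Confirm numerically:
  x=-2.723: |R|=0.43963 <1
  x=-1.932: |R|=0.15668 <1
  x=-1.479: |R|=0.15900 <1
  x=-3.838: |R|=1.45832 >1
  x=-3.777: |R|=1.38384 >1
  x=-3.744: |R|=1.34445 >1
Stable set (-3.4286, 0).

(-3.4286,0); λ=-5 ⇒ h* = (24/7)/5 = 0.6857.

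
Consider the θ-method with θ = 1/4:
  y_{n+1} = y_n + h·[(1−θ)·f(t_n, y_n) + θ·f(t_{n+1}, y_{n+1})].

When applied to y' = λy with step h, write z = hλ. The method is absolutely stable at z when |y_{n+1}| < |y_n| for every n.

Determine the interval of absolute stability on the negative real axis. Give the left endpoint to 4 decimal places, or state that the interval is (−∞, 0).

On y'=λy, z=hλ:
  y_{n+1} = y_n + z·[3/4·y_n + 1/4·y_{n+1}] ⇒ (1 − 1/4z)y_{n+1} = (1 + 3/4z)y_n
  so R(z) = (1 + 3/4z)/(1 − 1/4z).

Need |R(x)|<1, x<0.
x=-0.69: |R|=0.4115
R=−1: 1+3/4x = −1+1/4x ⇒ -1/2x=2 ⇒ x=2/(-1/2)=-4.0000
Confirm numerically:
  x=-3.353: |R|=0.82402 <1
  x=-3.346: |R|=0.82194 <1
  x=-2.929: |R|=0.69086 <1
  x=-1.943: |R|=0.30776 <1
  x=-4.415: |R|=1.09863 >1
  x=-4.284: |R|=1.06857 >1
  x=-4.266: |R|=1.06436 >1
Interval (-4.0000, 0).

(-4.0000, 0).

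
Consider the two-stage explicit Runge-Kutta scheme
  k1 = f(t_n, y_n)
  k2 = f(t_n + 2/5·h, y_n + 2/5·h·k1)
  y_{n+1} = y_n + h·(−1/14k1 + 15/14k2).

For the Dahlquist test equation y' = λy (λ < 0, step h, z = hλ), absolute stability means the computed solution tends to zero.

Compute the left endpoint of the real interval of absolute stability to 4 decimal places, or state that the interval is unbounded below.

On y'=λy, z=hλ:
  k1=λy_n ⇒ h·k1=z·y_n;  k2=λ(1+2/5z)y_n ⇒ h·k2=z(1+2/5z)y_n
  y_{n+1}/y_n = 1 − 1/14z + 15/14z(1+2/5z) = 1 + z + 3/7z²
  ⇒ R(z) = 1 + z + 3/7z².

Solve |R(x)|<1 on ℝ⁻.
x=-1.5: |R|=0.4643
R=1: x+3/7x²=0 ⇒ x=−7/3=-2.3333; min R=1−1/(4·3/7)=0.4167>−1
Confirm numerically:
  x=-1.860: |R|=0.62269 <1
  x=-1.215: |R|=0.41767 <1
  x=-1.136: |R|=0.41707 <1
  x=-2.513: |R|=1.19350 >1
  x=-2.409: |R|=1.07812 >1
So |R|<1 on (-2.3333, 0).

left endpoint -2.3333.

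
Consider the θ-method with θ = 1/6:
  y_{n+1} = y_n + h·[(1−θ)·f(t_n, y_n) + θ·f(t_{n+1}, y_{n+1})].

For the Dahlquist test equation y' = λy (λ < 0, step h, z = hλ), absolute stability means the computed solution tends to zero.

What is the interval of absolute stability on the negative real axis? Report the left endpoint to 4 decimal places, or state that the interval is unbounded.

(-3.0000, 0).

With y'=λy (z=hλ):
  y_{n+1} = y_n + z·[5/6·y_n + 1/6·y_{n+1}] ⇒ (1 − 1/6z)y_{n+1} = (1 + 5/6z)y_n
  ⇒ R(z) = (1 + 5/6z)/(1 − 1/6z).

Find x<0 with |R(x)|<1.
x=-1.36: |R|=0.1087
R=−1: 1+5/6x = −1+1/6x ⇒ -2/3x=2 ⇒ x=2/(-2/3)=-3.0000
Confirm numerically:
  x=-2.208: |R|=0.61404 <1
  x=-1.936: |R|=0.46371 <1
  x=-1.884: |R|=0.43379 <1
  x=-1.772: |R|=0.36799 <1
  x=-3.557: |R|=1.23313 >1
  x=-3.519: |R|=1.21809 >1
  x=-3.021: |R|=1.00931 >1
So |R|<1 on (-3.0000, 0).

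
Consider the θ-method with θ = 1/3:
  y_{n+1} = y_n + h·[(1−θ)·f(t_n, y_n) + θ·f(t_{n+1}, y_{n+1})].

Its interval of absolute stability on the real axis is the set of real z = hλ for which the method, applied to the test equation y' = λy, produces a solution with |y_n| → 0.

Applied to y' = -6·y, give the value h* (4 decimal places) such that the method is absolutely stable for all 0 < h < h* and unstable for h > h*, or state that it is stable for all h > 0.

Test eqn y'=λy, z=hλ:
  y_{n+1} = y_n + z·[2/3·y_n + 1/3·y_{n+1}] ⇒ (1 − 1/3z)y_{n+1} = (1 + 2/3z)y_n
  Hence R(z) = (1 + 2/3z)/(1 − 1/3z).

Solve |R(x)|<1 on ℝ⁻.
x=-1.09: |R|=0.2005
R=−1: 1+2/3x = −1+1/3x ⇒ -1/3x=2 ⇒ x=2/(-1/3)=-6.0000
Confirm numerically:
  x=-5.053: |R|=0.88240 <1
  x=-4.075: |R|=0.72792 <1
  x=-3.949: |R|=0.70485 <1
  x=-6.435: |R|=1.04610 >1
  x=-6.212: |R|=1.02301 >1
Interval (-6.0000, 0).

(-6.0000,0); λ=-6 ⇒ h* = (6)/6 = 1.0000.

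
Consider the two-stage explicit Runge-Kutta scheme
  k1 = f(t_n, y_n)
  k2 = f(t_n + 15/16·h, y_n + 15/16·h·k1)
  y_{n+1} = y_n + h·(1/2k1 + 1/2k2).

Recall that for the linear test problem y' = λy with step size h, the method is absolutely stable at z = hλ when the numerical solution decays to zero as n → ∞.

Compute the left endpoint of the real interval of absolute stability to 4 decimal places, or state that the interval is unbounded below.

z* = -2.1333.

Set f=λy, z=hλ:
  k1=λy_n ⇒ h·k1=z·y_n;  k2=λ(1+15/16z)y_n ⇒ h·k2=z(1+15/16z)y_n
  y_{n+1}/y_n = 1 + 1/2z + 1/2z(1+15/16z) = 1 + z + 15/32z²
  ⇒ R(z) = 1 + z + 15/32z².

Find x<0 with |R(x)|<1.
x=-0.72: |R|=0.5230
R=1: x+15/32x²=0 ⇒ x=−32/15=-2.1333; min R=1−1/(4·15/32)=0.4667>−1
Confirm numerically:
  x=-2.012: |R|=0.88557 <1
  x=-1.177: |R|=0.47237 <1
  x=-1.022: |R|=0.46760 <1
  x=-0.874: |R|=0.48407 <1
  x=-2.720: |R|=1.74800 >1
  x=-2.698: |R|=1.71413 >1
  x=-2.466: |R|=1.38454 >1
Interval (-2.1333, 0).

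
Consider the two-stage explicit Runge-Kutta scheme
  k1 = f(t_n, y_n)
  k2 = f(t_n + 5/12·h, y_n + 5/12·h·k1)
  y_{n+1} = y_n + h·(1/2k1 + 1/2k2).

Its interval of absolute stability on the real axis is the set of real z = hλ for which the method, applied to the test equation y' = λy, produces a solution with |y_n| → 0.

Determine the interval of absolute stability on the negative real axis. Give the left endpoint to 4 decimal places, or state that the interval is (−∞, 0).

(-4.8000, 0).

With y'=λy (z=hλ):
  k1=λy_n ⇒ h·k1=z·y_n;  k2=λ(1+5/12z)y_n ⇒ h·k2=z(1+5/12z)y_n
  y_{n+1}/y_n = 1 + 1/2z + 1/2z(1+5/12z) = 1 + z + 5/24z²
  R(z) = 1 + z + 5/24z².

Solve |R(x)|<1 on ℝ⁻.
x=-0.56: |R|=0.5053
R=1: x+5/24x²=0 ⇒ x=−24/5=-4.8000; min R=1−1/(4·5/24)=-0.2000>−1
Confirm numerically:
  x=-4.369: |R|=0.60770 <1
  x=-3.819: |R|=0.21949 <1
  x=-3.343: |R|=0.01474 <1
  x=-2.209: |R|=0.19240 <1
  x=-5.330: |R|=1.58852 >1
  x=-5.325: |R|=1.58242 >1
  x=-4.916: |R|=1.11880 >1
Interval (-4.8000, 0).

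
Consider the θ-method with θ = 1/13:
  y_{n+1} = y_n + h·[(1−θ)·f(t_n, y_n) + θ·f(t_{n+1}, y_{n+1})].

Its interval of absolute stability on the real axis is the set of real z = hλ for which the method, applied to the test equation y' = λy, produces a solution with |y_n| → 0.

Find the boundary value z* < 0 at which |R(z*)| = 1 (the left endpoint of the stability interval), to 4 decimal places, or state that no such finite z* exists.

left endpoint -2.3636.

With y'=λy (z=hλ):
  y_{n+1} = y_n + z·[12/13·y_n + 1/13·y_{n+1}] ⇒ (1 − 1/13z)y_{n+1} = (1 + 12/13z)y_n
  so R(z) = (1 + 12/13z)/(1 − 1/13z).

Solve |R(x)|<1 on ℝ⁻.
x=-1: |R|=0.0714
R=−1: 1+12/13x = −1+1/13x ⇒ -11/13x=2 ⇒ x=2/(-11/13)=-2.3636
Confirm numerically:
  x=-2.165: |R|=0.85592 <1
  x=-1.399: |R|=0.26307 <1
  x=-1.189: |R|=0.08937 <1
  x=-2.491: |R|=1.09044 >1
  x=-2.463: |R|=1.07068 >1
Interval (-2.3636, 0).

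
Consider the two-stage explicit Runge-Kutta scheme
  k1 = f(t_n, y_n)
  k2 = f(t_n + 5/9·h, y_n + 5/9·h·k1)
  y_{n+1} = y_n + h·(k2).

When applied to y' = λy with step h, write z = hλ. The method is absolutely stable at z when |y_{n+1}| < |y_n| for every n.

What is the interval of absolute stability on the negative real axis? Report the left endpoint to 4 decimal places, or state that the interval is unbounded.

On y'=λy, z=hλ:
  k1=λy_n ⇒ h·k1=z·y_n;  k2=λ(1+5/9z)y_n ⇒ h·k2=z(1+5/9z)y_n
  y_{n+1}/y_n = 1 + z(1+5/9z) = 1 + z + 5/9z²
  ⇒ R(z) = 1 + z + 5/9z².

Need |R(x)|<1, x<0.
x=-0.45: |R|=0.6625
R=1: x+5/9x²=0 ⇒ x=−9/5=-1.8000; min R=1−1/(4·5/9)=0.5500>−1
Confirm numerically:
  x=-1.492: |R|=0.74470 <1
  x=-1.206: |R|=0.60202 <1
  x=-1.031: |R|=0.55953 <1
  x=-2.390: |R|=1.78339 >1
  x=-2.060: |R|=1.29756 >1
  x=-1.825: |R|=1.02535 >1
Interval (-1.8000, 0).

(-1.8000, 0).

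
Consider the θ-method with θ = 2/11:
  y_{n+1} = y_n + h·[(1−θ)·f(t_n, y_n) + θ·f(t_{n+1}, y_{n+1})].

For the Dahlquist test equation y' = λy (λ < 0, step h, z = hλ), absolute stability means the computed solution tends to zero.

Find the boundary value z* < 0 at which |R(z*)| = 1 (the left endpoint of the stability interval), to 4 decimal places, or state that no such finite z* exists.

z* = -3.1429.

On y'=λy, z=hλ:
  y_{n+1} = y_n + z·[9/11·y_n + 2/11·y_{n+1}] ⇒ (1 − 2/11z)y_{n+1} = (1 + 9/11z)y_n
  so R(z) = (1 + 9/11z)/(1 − 2/11z).

Boundary: |R(x)|=1, x<0.
x=-0.76: |R|=0.3323
R=−1: 1+9/11x = −1+2/11x ⇒ -7/11x=2 ⇒ x=2/(-7/11)=-3.1429
Confirm numerically:
  x=-3.013: |R|=0.94661 <1
  x=-2.715: |R|=0.81771 <1
  x=-2.573: |R|=0.75294 <1
  x=-1.417: |R|=0.12672 <1
  x=-3.688: |R|=1.20766 >1
  x=-3.639: |R|=1.19001 >1
So |R|<1 on (-3.1429, 0).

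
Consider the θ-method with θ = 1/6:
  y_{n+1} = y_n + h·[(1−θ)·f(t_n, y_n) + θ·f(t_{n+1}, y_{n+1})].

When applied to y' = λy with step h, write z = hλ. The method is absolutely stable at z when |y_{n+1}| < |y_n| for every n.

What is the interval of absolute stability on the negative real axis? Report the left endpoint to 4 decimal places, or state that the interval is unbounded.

Set f=λy, z=hλ:
  y_{n+1} = y_n + z·[5/6·y_n + 1/6·y_{n+1}] ⇒ (1 − 1/6z)y_{n+1} = (1 + 5/6z)y_n
  so R(z) = (1 + 5/6z)/(1 − 1/6z).

Need |R(x)|<1, x<0.
x=-1.47: |R|=0.1807
R=−1: 1+5/6x = −1+1/6x ⇒ -2/3x=2 ⇒ x=2/(-2/3)=-3.0000
Confirm numerically:
  x=-2.283: |R|=0.65375 <1
  x=-1.827: |R|=0.40054 <1
  x=-1.671: |R|=0.30700 <1
  x=-1.573: |R|=0.24627 <1
  x=-3.253: |R|=1.10937 >1
  x=-3.203: |R|=1.08823 >1
Stable set (-3.0000, 0).

(-3.0000, 0).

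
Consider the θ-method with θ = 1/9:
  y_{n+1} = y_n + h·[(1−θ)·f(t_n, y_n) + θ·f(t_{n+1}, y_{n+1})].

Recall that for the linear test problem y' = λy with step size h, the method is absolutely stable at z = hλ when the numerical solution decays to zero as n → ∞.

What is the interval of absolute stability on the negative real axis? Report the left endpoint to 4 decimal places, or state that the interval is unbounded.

(-2.5714, 0).

With y'=λy (z=hλ):
  y_{n+1} = y_n + z·[8/9·y_n + 1/9·y_{n+1}] ⇒ (1 − 1/9z)y_{n+1} = (1 + 8/9z)y_n
  R(z) = (1 + 8/9z)/(1 − 1/9z).

Solve |R(x)|<1 on ℝ⁻.
x=-1.59: |R|=0.3513
R=−1: 1+8/9x = −1+1/9x ⇒ -7/9x=2 ⇒ x=2/(-7/9)=-2.5714
Confirm numerically:
  x=-2.419: |R|=0.90656 <1
  x=-2.287: |R|=0.82360 <1
  x=-2.252: |R|=0.80128 <1
  x=-1.590: |R|=0.35127 <1
  x=-3.025: |R|=1.26403 >1
  x=-2.920: |R|=1.20470 >1
So |R|<1 on (-2.5714, 0).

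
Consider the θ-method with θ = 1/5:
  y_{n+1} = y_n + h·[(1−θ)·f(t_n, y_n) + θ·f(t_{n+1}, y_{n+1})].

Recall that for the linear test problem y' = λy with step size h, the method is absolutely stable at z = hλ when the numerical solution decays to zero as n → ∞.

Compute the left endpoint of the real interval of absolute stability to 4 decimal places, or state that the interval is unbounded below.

z* = -3.3333.

On y'=λy, z=hλ:
  y_{n+1} = y_n + z·[4/5·y_n + 1/5·y_{n+1}] ⇒ (1 − 1/5z)y_{n+1} = (1 + 4/5z)y_n
  R(z) = (1 + 4/5z)/(1 − 1/5z).

Find x<0 with |R(x)|<1.
x=-0.38: |R|=0.6468
R=−1: 1+4/5x = −1+1/5x ⇒ -3/5x=2 ⇒ x=2/(-3/5)=-3.3333
Confirm numerically:
  x=-3.084: |R|=0.90747 <1
  x=-2.384: |R|=0.61430 <1
  x=-1.885: |R|=0.36892 <1
  x=-1.370: |R|=0.07535 <1
  x=-3.826: |R|=1.16746 >1
  x=-3.773: |R|=1.15035 >1
  x=-3.444: |R|=1.03932 >1
Interval (-3.3333, 0).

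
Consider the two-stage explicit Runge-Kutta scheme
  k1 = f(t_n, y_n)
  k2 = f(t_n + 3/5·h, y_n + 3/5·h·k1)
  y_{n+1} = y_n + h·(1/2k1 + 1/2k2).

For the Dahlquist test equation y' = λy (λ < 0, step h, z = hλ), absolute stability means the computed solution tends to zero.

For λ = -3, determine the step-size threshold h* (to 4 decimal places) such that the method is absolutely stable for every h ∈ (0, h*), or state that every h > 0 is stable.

(-3.3333,0); λ=-3 ⇒ h* = (10/3)/3 = 1.1111.

Set f=λy, z=hλ:
  k1=λy_n ⇒ h·k1=z·y_n;  k2=λ(1+3/5z)y_n ⇒ h·k2=z(1+3/5z)y_n
  y_{n+1}/y_n = 1 + 1/2z + 1/2z(1+3/5z) = 1 + z + 3/10z²
  Hence R(z) = 1 + z + 3/10z².

Solve |R(x)|<1 on ℝ⁻.
x=-0.92: |R|=0.3339
R=1: x+3/10x²=0 ⇒ x=−10/3=-3.3333; min R=1−1/(4·3/10)=0.1667>−1
Confirm numerically:
  x=-2.757: |R|=0.52331 <1
  x=-1.371: |R|=0.19289 <1
  x=-1.336: |R|=0.19947 <1
  x=-3.805: |R|=1.53841 >1
  x=-3.594: |R|=1.28105 >1
  x=-3.573: |R|=1.25690 >1
Stable set (-3.3333, 0).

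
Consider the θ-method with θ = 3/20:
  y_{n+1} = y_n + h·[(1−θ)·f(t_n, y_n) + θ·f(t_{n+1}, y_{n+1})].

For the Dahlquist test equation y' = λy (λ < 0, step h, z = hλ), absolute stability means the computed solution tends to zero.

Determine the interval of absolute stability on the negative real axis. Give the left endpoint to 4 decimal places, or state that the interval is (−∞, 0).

With y'=λy (z=hλ):
  y_{n+1} = y_n + z·[17/20·y_n + 3/20·y_{n+1}] ⇒ (1 − 3/20z)y_{n+1} = (1 + 17/20z)y_n
  Hence R(z) = (1 + 17/20z)/(1 − 3/20z).

Need |R(x)|<1, x<0.
x=-1.79: |R|=0.4111
R=−1: 1+17/20x = −1+3/20x ⇒ -7/10x=2 ⇒ x=2/(-7/10)=-2.8571
Confirm numerically:
  x=-2.794: |R|=0.96885 <1
  x=-2.176: |R|=0.64053 <1
  x=-1.808: |R|=0.42228 <1
  x=-1.739: |R|=0.37923 <1
  x=-3.159: |R|=1.14337 >1
  x=-2.912: |R|=1.02673 >1
  x=-2.879: |R|=1.01069 >1
Stable set (-2.8571, 0).

z∈(-2.8571,0).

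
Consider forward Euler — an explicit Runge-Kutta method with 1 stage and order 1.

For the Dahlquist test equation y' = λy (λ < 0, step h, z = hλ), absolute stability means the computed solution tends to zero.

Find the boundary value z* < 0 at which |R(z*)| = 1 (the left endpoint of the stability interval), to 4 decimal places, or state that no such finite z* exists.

left endpoint -2.0000.

Test eqn y'=λy, z=hλ:
  order 1, 1-stage ⇒ R(z)=1+z
  (e.g. R(-1.73)=-0.73000, |R|=0.73000)

Find x<0 with |R(x)|<1.
x=-1.73: |R|=0.7300
|R(-2.09)|=1.0900 |R(-2.07)|=1.0700 |R(-1.79)|=0.7900
Bisect:
  x_lo=-2.3988 |R|=1.3988  x_hi=-0.3051 |R|=0.6949
  mid=-1.35199 |R|=0.35199 →hi
  mid=-1.87541 |R|=0.87541 →hi
  mid=-2.13712 |R|=1.13712 →lo
  mid=-2.00627 |R|=1.00627 →lo
  mid=-1.94084 |R|=0.94084 →hi
  mid=-1.97355 |R|=0.97355 →hi
  mid=-1.98991 |R|=0.98991 →hi
  mid=-1.99809 |R|=0.99809 →hi
  ...
  [-2.00001,-1.99988] ⇒ x*=-2.0000
So |R|<1 on (-2.0000, 0).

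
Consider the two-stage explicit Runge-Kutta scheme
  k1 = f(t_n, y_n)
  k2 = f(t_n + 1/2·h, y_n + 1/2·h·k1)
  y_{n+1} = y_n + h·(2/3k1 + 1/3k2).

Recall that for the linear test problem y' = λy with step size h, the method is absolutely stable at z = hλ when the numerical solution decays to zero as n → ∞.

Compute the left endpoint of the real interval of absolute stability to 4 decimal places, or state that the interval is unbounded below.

left endpoint -6.0000.

Test eqn y'=λy, z=hλ:
  k1=λy_n ⇒ h·k1=z·y_n;  k2=λ(1+1/2z)y_n ⇒ h·k2=z(1+1/2z)y_n
  y_{n+1}/y_n = 1 + 2/3z + 1/3z(1+1/2z) = 1 + z + 1/6z²
  so R(z) = 1 + z + 1/6z².

Find x<0 with |R(x)|<1.
x=-1.09: |R|=0.1080
R=1: x+1/6x²=0 ⇒ x=−6=-6.0000; min R=1−1/(4·1/6)=-0.5000>−1
Confirm numerically:
  x=-5.455: |R|=0.50450 <1
  x=-5.191: |R|=0.30008 <1
  x=-4.125: |R|=0.28906 <1
  x=-2.573: |R|=0.46961 <1
  x=-6.505: |R|=1.54750 >1
  x=-6.053: |R|=1.05347 >1
Stable set (-6.0000, 0).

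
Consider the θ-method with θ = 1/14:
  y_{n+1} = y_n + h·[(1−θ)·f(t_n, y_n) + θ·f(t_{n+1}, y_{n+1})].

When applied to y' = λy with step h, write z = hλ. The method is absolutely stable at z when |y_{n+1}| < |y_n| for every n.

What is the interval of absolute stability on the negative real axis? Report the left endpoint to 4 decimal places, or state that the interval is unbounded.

z∈(-2.3333,0).

Set f=λy, z=hλ:
  y_{n+1} = y_n + z·[13/14·y_n + 1/14·y_{n+1}] ⇒ (1 − 1/14z)y_{n+1} = (1 + 13/14z)y_n
  Hence R(z) = (1 + 13/14z)/(1 − 1/14z).

Need |R(x)|<1, x<0.
x=-0.72: |R|=0.3152
R=−1: 1+13/14x = −1+1/14x ⇒ -6/7x=2 ⇒ x=2/(-6/7)=-2.3333
Confirm numerically:
  x=-2.273: |R|=0.95551 <1
  x=-1.553: |R|=0.39793 <1
  x=-1.531: |R|=0.38008 <1
  x=-1.407: |R|=0.27851 <1
  x=-2.766: |R|=1.30967 >1
  x=-2.394: |R|=1.04441 >1
So |R|<1 on (-2.3333, 0).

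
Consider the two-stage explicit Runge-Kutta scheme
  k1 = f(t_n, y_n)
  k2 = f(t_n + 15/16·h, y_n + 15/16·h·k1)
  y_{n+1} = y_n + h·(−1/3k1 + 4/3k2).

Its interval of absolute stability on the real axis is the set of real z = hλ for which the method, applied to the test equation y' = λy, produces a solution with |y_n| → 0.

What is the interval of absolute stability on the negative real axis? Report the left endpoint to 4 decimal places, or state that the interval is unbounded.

z∈(-0.8000,0).

Test eqn y'=λy, z=hλ:
  k1=λy_n ⇒ h·k1=z·y_n;  k2=λ(1+15/16z)y_n ⇒ h·k2=z(1+15/16z)y_n
  y_{n+1}/y_n = 1 − 1/3z + 4/3z(1+15/16z) = 1 + z + 5/4z²
  Hence R(z) = 1 + z + 5/4z².

Find x<0 with |R(x)|<1.
x=-1.36: |R|=1.9520
R=1: x+5/4x²=0 ⇒ x=−4/5=-0.8000; min R=1−1/(4·5/4)=0.8000>−1
Confirm numerically:
  x=-0.536: |R|=0.82312 <1
  x=-0.523: |R|=0.81891 <1
  x=-0.449: |R|=0.80300 <1
  x=-0.391: |R|=0.80010 <1
  x=-1.348: |R|=1.92338 >1
  x=-1.289: |R|=1.78790 >1
Stable set (-0.8000, 0).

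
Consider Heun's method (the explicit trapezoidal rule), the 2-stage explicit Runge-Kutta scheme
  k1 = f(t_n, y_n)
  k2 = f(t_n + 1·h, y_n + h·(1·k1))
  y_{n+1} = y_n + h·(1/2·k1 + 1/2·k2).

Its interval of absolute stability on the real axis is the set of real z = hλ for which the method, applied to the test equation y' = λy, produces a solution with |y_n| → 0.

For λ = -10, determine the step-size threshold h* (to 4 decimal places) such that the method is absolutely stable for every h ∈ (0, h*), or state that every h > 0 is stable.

Set f=λy, z=hλ:
  order 2, 2-stage ⇒ R(z)=1+z+z^2/2
  (e.g. R(-0.82)=0.51620, |R|=0.51620)

Solve |R(x)|<1 on ℝ⁻.
x=-0.82: |R|=0.5162
|R(-1.86)|=0.8698 |R(-0.94)|=0.5018 |R(-0.64)|=0.5648
Bisect:
  x_lo=-2.7209 |R|=1.9808  x_hi=-0.2402 |R|=0.7887
  mid=-1.48055 |R|=0.61546 →hi
  mid=-2.10074 |R|=1.10582 →lo
  mid=-1.79065 |R|=0.81256 →hi
  mid=-1.94569 |R|=0.94717 →hi
  mid=-2.02322 |R|=1.02349 →lo
  mid=-1.98446 |R|=0.98458 →hi
  mid=-2.00384 |R|=1.00385 →lo
  mid=-1.99415 |R|=0.99416 →hi
  mid=-1.99899 |R|=0.99899 →hi
  ...
  [-2.00005,-1.99990] ⇒ x*=-2.0000
Interval (-2.0000, 0).

(-2.0000,0); λ=-10 ⇒ h* = 0.2000.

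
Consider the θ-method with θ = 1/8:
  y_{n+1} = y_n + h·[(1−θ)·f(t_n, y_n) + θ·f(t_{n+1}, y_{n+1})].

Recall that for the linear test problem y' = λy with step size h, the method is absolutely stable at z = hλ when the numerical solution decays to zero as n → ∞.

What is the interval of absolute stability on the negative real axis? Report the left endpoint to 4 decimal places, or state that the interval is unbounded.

(-2.6667, 0).

Set f=λy, z=hλ:
  y_{n+1} = y_n + z·[7/8·y_n + 1/8·y_{n+1}] ⇒ (1 − 1/8z)y_{n+1} = (1 + 7/8z)y_n
  ⇒ R(z) = (1 + 7/8z)/(1 − 1/8z).

Need |R(x)|<1, x<0.
x=-0.9: |R|=0.1910
R=−1: 1+7/8x = −1+1/8x ⇒ -3/4x=2 ⇒ x=2/(-3/4)=-2.6667
Confirm numerically:
  x=-2.391: |R|=0.84082 <1
  x=-2.055: |R|=0.63501 <1
  x=-1.255: |R|=0.08482 <1
  x=-1.138: |R|=0.00372 <1
  x=-3.244: |R|=1.30808 >1
  x=-2.823: |R|=1.08667 >1
Interval (-2.6667, 0).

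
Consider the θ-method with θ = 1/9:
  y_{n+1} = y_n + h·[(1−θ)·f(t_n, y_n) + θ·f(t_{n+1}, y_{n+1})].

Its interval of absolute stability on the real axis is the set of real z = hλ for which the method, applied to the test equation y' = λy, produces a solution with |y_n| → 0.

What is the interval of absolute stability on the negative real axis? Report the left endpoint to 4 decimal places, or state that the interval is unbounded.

(-2.5714, 0).

Set f=λy, z=hλ:
  y_{n+1} = y_n + z·[8/9·y_n + 1/9·y_{n+1}] ⇒ (1 − 1/9z)y_{n+1} = (1 + 8/9z)y_n
  so R(z) = (1 + 8/9z)/(1 − 1/9z).

Find x<0 with |R(x)|<1.
x=-1.16: |R|=0.0276
R=−1: 1+8/9x = −1+1/9x ⇒ -7/9x=2 ⇒ x=2/(-7/9)=-2.5714
Confirm numerically:
  x=-2.326: |R|=0.84831 <1
  x=-1.742: |R|=0.45950 <1
  x=-1.496: |R|=0.28277 <1
  x=-2.961: |R|=1.22799 >1
  x=-2.699: |R|=1.07633 >1
Stable set (-2.5714, 0).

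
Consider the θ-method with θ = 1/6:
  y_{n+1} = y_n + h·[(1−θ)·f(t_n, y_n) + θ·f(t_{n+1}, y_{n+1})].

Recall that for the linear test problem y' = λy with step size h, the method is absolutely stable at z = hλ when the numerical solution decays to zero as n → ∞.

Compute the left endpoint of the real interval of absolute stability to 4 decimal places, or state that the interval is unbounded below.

z* = -3.0000.

On y'=λy, z=hλ:
  y_{n+1} = y_n + z·[5/6·y_n + 1/6·y_{n+1}] ⇒ (1 − 1/6z)y_{n+1} = (1 + 5/6z)y_n
  R(z) = (1 + 5/6z)/(1 − 1/6z).

Boundary: |R(x)|=1, x<0.
x=-1.75: |R|=0.3548
R=−1: 1+5/6x = −1+1/6x ⇒ -2/3x=2 ⇒ x=2/(-2/3)=-3.0000
Confirm numerically:
  x=-2.874: |R|=0.94320 <1
  x=-1.906: |R|=0.44650 <1
  x=-1.693: |R|=0.32042 <1
  x=-1.404: |R|=0.13776 <1
  x=-3.452: |R|=1.19128 >1
  x=-3.295: |R|=1.12695 >1
  x=-3.119: |R|=1.05220 >1
Interval (-3.0000, 0).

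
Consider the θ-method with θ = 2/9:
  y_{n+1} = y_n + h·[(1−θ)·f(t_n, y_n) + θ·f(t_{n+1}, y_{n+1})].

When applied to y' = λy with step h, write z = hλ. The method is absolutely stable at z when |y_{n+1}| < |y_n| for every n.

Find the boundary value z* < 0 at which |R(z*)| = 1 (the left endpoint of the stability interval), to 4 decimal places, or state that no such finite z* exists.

left endpoint -3.6000.

Test eqn y'=λy, z=hλ:
  y_{n+1} = y_n + z·[7/9·y_n + 2/9·y_{n+1}] ⇒ (1 − 2/9z)y_{n+1} = (1 + 7/9z)y_n
  so R(z) = (1 + 7/9z)/(1 − 2/9z).

Need |R(x)|<1, x<0.
x=-1.34: |R|=0.0325
R=−1: 1+7/9x = −1+2/9x ⇒ -5/9x=2 ⇒ x=2/(-5/9)=-3.6000
Confirm numerically:
  x=-3.540: |R|=0.98134 <1
  x=-1.649: |R|=0.20678 <1
  x=-1.529: |R|=0.14123 <1
  x=-4.051: |R|=1.13186 >1
  x=-3.868: |R|=1.08007 >1
So |R|<1 on (-3.6000, 0).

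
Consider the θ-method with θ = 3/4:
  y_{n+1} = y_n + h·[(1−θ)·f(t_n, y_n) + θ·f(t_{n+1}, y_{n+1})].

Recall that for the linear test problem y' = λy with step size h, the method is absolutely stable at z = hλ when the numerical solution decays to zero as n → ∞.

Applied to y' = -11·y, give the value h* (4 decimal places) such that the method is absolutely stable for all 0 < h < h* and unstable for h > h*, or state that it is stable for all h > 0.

interval (−∞, 0). Any h>0 works for λ=-11.

Set f=λy, z=hλ:
  y_{n+1} = y_n + z·[1/4·y_n + 3/4·y_{n+1}] ⇒ (1 − 3/4z)y_{n+1} = (1 + 1/4z)y_n
  ⇒ R(z) = (1 + 1/4z)/(1 − 3/4z).

Find x<0 with |R(x)|<1.
x=-0.85: |R|=0.4809
x=-2: |R|=0.2000
x=-10: |R|=0.1765
x=-100: |R|=0.3158
θ=3/4≥1/2 ⇒ |1+1/4x|<|1−3/4x| ∀x<0 ⇒ interval (−∞,0).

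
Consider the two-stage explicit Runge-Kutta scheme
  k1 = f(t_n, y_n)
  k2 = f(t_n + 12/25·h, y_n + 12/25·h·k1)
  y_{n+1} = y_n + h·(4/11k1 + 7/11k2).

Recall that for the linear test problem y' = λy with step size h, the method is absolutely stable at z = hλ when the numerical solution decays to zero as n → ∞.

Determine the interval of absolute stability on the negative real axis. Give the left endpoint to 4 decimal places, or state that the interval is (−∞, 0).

(-3.2738, 0).

Set f=λy, z=hλ:
  k1=λy_n ⇒ h·k1=z·y_n;  k2=λ(1+12/25z)y_n ⇒ h·k2=z(1+12/25z)y_n
  y_{n+1}/y_n = 1 + 4/11z + 7/11z(1+12/25z) = 1 + z + 84/275z²
  so R(z) = 1 + z + 84/275z².

Solve |R(x)|<1 on ℝ⁻.
x=-0.73: |R|=0.4328
R=1: x+84/275x²=0 ⇒ x=−275/84=-3.2738; min R=1−1/(4·84/275)=0.1815>−1
Confirm numerically:
  x=-2.532: |R|=0.42628 <1
  x=-1.747: |R|=0.18525 <1
  x=-1.541: |R|=0.18436 <1
  x=-3.375: |R|=1.10432 >1
  x=-3.355: |R|=1.08320 >1
Stable set (-3.2738, 0).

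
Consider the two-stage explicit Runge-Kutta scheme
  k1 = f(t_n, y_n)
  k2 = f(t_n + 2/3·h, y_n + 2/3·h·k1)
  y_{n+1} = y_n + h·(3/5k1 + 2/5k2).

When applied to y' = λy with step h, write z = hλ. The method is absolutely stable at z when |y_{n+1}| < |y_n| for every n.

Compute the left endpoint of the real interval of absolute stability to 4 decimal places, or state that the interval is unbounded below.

Test eqn y'=λy, z=hλ:
  k1=λy_n ⇒ h·k1=z·y_n;  k2=λ(1+2/3z)y_n ⇒ h·k2=z(1+2/3z)y_n
  y_{n+1}/y_n = 1 + 3/5z + 2/5z(1+2/3z) = 1 + z + 4/15z²
  so R(z) = 1 + z + 4/15z².

Find x<0 with |R(x)|<1.
x=-0.43: |R|=0.6193
R=1: x+4/15x²=0 ⇒ x=−15/4=-3.7500; min R=1−1/(4·4/15)=0.0625>−1
Confirm numerically:
  x=-3.515: |R|=0.77973 <1
  x=-2.906: |R|=0.34596 <1
  x=-2.137: |R|=0.08081 <1
  x=-2.038: |R|=0.06959 <1
  x=-4.293: |R|=1.62163 >1
  x=-3.954: |R|=1.21510 >1
Interval (-3.7500, 0).

left endpoint -3.7500.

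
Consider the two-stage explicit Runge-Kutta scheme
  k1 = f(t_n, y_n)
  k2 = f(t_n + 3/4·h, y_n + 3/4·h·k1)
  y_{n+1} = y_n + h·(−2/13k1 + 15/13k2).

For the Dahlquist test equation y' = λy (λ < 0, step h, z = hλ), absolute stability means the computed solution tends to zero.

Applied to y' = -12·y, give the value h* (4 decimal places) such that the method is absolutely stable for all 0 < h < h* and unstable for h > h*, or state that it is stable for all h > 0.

(-1.1556,0); λ=-12 ⇒ h* = (52/45)/12 = 0.0963.

On y'=λy, z=hλ:
  k1=λy_n ⇒ h·k1=z·y_n;  k2=λ(1+3/4z)y_n ⇒ h·k2=z(1+3/4z)y_n
  y_{n+1}/y_n = 1 − 2/13z + 15/13z(1+3/4z) = 1 + z + 45/52z²
  R(z) = 1 + z + 45/52z².

Solve |R(x)|<1 on ℝ⁻.
x=-0.98: |R|=0.8511
R=1: x+45/52x²=0 ⇒ x=−52/45=-1.1556; min R=1−1/(4·45/52)=0.7111>−1
Confirm numerically:
  x=-0.871: |R|=0.78552 <1
  x=-0.650: |R|=0.71562 <1
  x=-0.533: |R|=0.71285 <1
  x=-0.489: |R|=0.71793 <1
  x=-1.686: |R|=1.77394 >1
  x=-1.642: |R|=1.69122 >1
Stable set (-1.1556, 0).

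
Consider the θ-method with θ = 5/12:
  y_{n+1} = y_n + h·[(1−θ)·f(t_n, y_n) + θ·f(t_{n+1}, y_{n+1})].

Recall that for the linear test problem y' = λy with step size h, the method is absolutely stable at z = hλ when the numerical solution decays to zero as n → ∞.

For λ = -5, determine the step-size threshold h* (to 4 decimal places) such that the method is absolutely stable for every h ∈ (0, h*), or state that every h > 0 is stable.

With y'=λy (z=hλ):
  y_{n+1} = y_n + z·[7/12·y_n + 5/12·y_{n+1}] ⇒ (1 − 5/12z)y_{n+1} = (1 + 7/12z)y_n
  so R(z) = (1 + 7/12z)/(1 − 5/12z).

Boundary: |R(x)|=1, x<0.
x=-0.72: |R|=0.4462
R=−1: 1+7/12x = −1+5/12x ⇒ -1/6x=2 ⇒ x=2/(-1/6)=-12.0000
Confirm numerically:
  x=-8.170: |R|=0.85506 <1
  x=-7.512: |R|=0.81889 <1
  x=-7.172: |R|=0.79824 <1
  x=-6.240: |R|=0.73333 <1
  x=-12.401: |R|=1.01084 >1
  x=-12.367: |R|=1.00994 >1
  x=-12.036: |R|=1.00100 >1
Interval (-12.0000, 0).

(-12.0000,0); λ=-5 ⇒ h* = (12)/5 = 2.4000.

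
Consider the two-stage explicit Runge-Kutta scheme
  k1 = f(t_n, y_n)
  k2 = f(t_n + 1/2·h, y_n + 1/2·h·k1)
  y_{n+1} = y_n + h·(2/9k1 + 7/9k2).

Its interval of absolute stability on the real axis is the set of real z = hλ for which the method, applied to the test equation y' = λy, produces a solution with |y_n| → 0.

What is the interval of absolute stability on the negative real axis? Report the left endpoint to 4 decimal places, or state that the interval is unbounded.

(-2.5714, 0).

Test eqn y'=λy, z=hλ:
  k1=λy_n ⇒ h·k1=z·y_n;  k2=λ(1+1/2z)y_n ⇒ h·k2=z(1+1/2z)y_n
  y_{n+1}/y_n = 1 + 2/9z + 7/9z(1+1/2z) = 1 + z + 7/18z²
  R(z) = 1 + z + 7/18z².

Need |R(x)|<1, x<0.
x=-0.45: |R|=0.6288
R=1: x+7/18x²=0 ⇒ x=−18/7=-2.5714; min R=1−1/(4·7/18)=0.3571>−1
Confirm numerically:
  x=-2.140: |R|=0.64096 <1
  x=-2.102: |R|=0.61627 <1
  x=-1.211: |R|=0.35931 <1
  x=-1.125: |R|=0.36719 <1
  x=-2.813: |R|=1.26427 >1
  x=-2.742: |R|=1.18189 >1
Stable set (-2.5714, 0).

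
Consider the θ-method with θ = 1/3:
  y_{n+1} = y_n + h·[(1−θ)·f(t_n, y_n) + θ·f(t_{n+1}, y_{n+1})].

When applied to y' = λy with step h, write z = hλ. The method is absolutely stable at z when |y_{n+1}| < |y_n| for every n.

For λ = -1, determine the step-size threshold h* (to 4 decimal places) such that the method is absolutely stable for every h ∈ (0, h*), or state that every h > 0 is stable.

(-6.0000,0); λ=-1 ⇒ h* = (6)/1 = 6.0000.

With y'=λy (z=hλ):
  y_{n+1} = y_n + z·[2/3·y_n + 1/3·y_{n+1}] ⇒ (1 − 1/3z)y_{n+1} = (1 + 2/3z)y_n
  so R(z) = (1 + 2/3z)/(1 − 1/3z).

Find x<0 with |R(x)|<1.
x=-0.79: |R|=0.3747
R=−1: 1+2/3x = −1+1/3x ⇒ -1/3x=2 ⇒ x=2/(-1/3)=-6.0000
Confirm numerically:
  x=-5.361: |R|=0.92357 <1
  x=-5.284: |R|=0.91357 <1
  x=-4.722: |R|=0.83450 <1
  x=-3.608: |R|=0.63801 <1
  x=-6.463: |R|=1.04893 >1
  x=-6.381: |R|=1.04061 >1
  x=-6.162: |R|=1.01768 >1
Interval (-6.0000, 0).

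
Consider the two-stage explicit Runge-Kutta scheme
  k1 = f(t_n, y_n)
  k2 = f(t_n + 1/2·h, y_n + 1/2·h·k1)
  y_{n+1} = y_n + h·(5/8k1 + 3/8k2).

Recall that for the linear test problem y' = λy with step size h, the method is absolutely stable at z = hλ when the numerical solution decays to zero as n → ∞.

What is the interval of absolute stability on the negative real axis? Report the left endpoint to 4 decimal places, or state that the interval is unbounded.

(-5.3333, 0).

On y'=λy, z=hλ:
  k1=λy_n ⇒ h·k1=z·y_n;  k2=λ(1+1/2z)y_n ⇒ h·k2=z(1+1/2z)y_n
  y_{n+1}/y_n = 1 + 5/8z + 3/8z(1+1/2z) = 1 + z + 3/16z²
  so R(z) = 1 + z + 3/16z².

Boundary: |R(x)|=1, x<0.
x=-1.37: |R|=0.0181
R=1: x+3/16x²=0 ⇒ x=−16/3=-5.3333; min R=1−1/(4·3/16)=-0.3333>−1
Confirm numerically:
  x=-5.077: |R|=0.75599 <1
  x=-3.764: |R|=0.10756 <1
  x=-2.693: |R|=0.33320 <1
  x=-5.930: |R|=1.66342 >1
  x=-5.545: |R|=1.22007 >1
So |R|<1 on (-5.3333, 0).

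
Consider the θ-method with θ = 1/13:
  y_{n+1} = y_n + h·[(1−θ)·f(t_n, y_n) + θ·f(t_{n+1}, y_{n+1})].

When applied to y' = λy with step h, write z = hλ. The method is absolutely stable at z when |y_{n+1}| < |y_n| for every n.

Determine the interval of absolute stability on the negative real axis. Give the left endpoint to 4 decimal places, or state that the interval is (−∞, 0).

Set f=λy, z=hλ:
  y_{n+1} = y_n + z·[12/13·y_n + 1/13·y_{n+1}] ⇒ (1 − 1/13z)y_{n+1} = (1 + 12/13z)y_n
  so R(z) = (1 + 12/13z)/(1 − 1/13z).

Need |R(x)|<1, x<0.
x=-0.54: |R|=0.4815
R=−1: 1+12/13x = −1+1/13x ⇒ -11/13x=2 ⇒ x=2/(-11/13)=-2.3636
Confirm numerically:
  x=-2.271: |R|=0.93327 <1
  x=-1.893: |R|=0.65239 <1
  x=-1.576: |R|=0.40560 <1
  x=-1.539: |R|=0.37609 <1
  x=-2.930: |R|=1.39109 >1
  x=-2.871: |R|=1.35165 >1
  x=-2.640: |R|=1.19437 >1
So |R|<1 on (-2.3636, 0).

(-2.3636, 0).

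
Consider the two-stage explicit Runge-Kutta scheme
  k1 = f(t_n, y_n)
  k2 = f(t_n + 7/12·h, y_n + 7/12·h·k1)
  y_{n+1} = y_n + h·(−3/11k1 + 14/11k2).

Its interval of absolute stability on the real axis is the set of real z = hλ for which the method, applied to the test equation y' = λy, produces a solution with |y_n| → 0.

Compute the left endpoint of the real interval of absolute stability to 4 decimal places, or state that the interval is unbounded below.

Test eqn y'=λy, z=hλ:
  k1=λy_n ⇒ h·k1=z·y_n;  k2=λ(1+7/12z)y_n ⇒ h·k2=z(1+7/12z)y_n
  y_{n+1}/y_n = 1 − 3/11z + 14/11z(1+7/12z) = 1 + z + 49/66z²
  ⇒ R(z) = 1 + z + 49/66z².

Boundary: |R(x)|=1, x<0.
x=-1.54: |R|=1.2207
R=1: x+49/66x²=0 ⇒ x=−66/49=-1.3469; min R=1−1/(4·49/66)=0.6633>−1
Confirm numerically:
  x=-1.148: |R|=0.83044 <1
  x=-0.952: |R|=0.72086 <1
  x=-0.910: |R|=0.70480 <1
  x=-0.640: |R|=0.66410 <1
  x=-1.930: |R|=1.83546 >1
  x=-1.832: |R|=1.65974 >1
  x=-1.824: |R|=1.64603 >1
So |R|<1 on (-1.3469, 0).

left endpoint -1.3469.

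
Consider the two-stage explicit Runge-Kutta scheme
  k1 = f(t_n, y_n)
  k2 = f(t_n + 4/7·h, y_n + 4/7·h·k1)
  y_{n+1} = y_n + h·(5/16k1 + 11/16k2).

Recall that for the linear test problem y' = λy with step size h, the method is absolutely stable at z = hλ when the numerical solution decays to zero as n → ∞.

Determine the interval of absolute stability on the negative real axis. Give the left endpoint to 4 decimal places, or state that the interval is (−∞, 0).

Set f=λy, z=hλ:
  k1=λy_n ⇒ h·k1=z·y_n;  k2=λ(1+4/7z)y_n ⇒ h·k2=z(1+4/7z)y_n
  y_{n+1}/y_n = 1 + 5/16z + 11/16z(1+4/7z) = 1 + z + 11/28z²
  Hence R(z) = 1 + z + 11/28z².

Boundary: |R(x)|=1, x<0.
x=-1.68: |R|=0.4288
R=1: x+11/28x²=0 ⇒ x=−28/11=-2.5455; min R=1−1/(4·11/28)=0.3636>−1
Confirm numerically:
  x=-2.349: |R|=0.81871 <1
  x=-1.652: |R|=0.42015 <1
  x=-1.187: |R|=0.36652 <1
  x=-1.166: |R|=0.36811 <1
  x=-2.988: |R|=1.51949 >1
  x=-2.589: |R|=1.04429 >1
Stable set (-2.5455, 0).

z∈(-2.5455,0).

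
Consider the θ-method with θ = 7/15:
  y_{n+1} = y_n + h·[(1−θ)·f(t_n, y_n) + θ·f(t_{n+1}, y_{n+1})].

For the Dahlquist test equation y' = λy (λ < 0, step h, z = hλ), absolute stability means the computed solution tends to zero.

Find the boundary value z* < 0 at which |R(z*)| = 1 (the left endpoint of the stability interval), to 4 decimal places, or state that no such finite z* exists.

z* = -30.0000.

With y'=λy (z=hλ):
  y_{n+1} = y_n + z·[8/15·y_n + 7/15·y_{n+1}] ⇒ (1 − 7/15z)y_{n+1} = (1 + 8/15z)y_n
  Hence R(z) = (1 + 8/15z)/(1 − 7/15z).

Boundary: |R(x)|=1, x<0.
x=-1.24: |R|=0.2145
R=−1: 1+8/15x = −1+7/15x ⇒ -1/15x=2 ⇒ x=2/(-1/15)=-30.0000
Confirm numerically:
  x=-29.574: |R|=0.99808 <1
  x=-19.252: |R|=0.92823 <1
  x=-18.220: |R|=0.91736 <1
  x=-15.566: |R|=0.88356 <1
  x=-30.598: |R|=1.00261 >1
  x=-30.544: |R|=1.00238 >1
So |R|<1 on (-30.0000, 0).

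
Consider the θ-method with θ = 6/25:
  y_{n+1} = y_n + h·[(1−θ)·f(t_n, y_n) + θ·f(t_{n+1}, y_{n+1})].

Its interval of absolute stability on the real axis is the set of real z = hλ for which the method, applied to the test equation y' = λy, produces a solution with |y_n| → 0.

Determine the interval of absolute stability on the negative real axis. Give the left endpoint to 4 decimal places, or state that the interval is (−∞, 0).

Set f=λy, z=hλ:
  y_{n+1} = y_n + z·[19/25·y_n + 6/25·y_{n+1}] ⇒ (1 − 6/25z)y_{n+1} = (1 + 19/25z)y_n
  so R(z) = (1 + 19/25z)/(1 − 6/25z).

Need |R(x)|<1, x<0.
x=-1.64: |R|=0.1768
R=−1: 1+19/25x = −1+6/25x ⇒ -13/25x=2 ⇒ x=2/(-13/25)=-3.8462
Confirm numerically:
  x=-3.071: |R|=0.76795 <1
  x=-2.831: |R|=0.68568 <1
  x=-2.328: |R|=0.49353 <1
  x=-2.127: |R|=0.40816 <1
  x=-4.184: |R|=1.08766 >1
  x=-4.021: |R|=1.04627 >1
  x=-3.976: |R|=1.03455 >1
Stable set (-3.8462, 0).

(-3.8462, 0).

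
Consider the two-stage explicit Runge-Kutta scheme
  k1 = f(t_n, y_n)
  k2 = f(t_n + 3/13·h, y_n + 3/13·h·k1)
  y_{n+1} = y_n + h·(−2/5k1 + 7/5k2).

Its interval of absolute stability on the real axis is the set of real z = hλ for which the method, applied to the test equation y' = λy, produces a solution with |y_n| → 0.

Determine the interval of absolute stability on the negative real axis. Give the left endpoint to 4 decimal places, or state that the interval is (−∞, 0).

With y'=λy (z=hλ):
  k1=λy_n ⇒ h·k1=z·y_n;  k2=λ(1+3/13z)y_n ⇒ h·k2=z(1+3/13z)y_n
  y_{n+1}/y_n = 1 − 2/5z + 7/5z(1+3/13z) = 1 + z + 21/65z²
  so R(z) = 1 + z + 21/65z².

Find x<0 with |R(x)|<1.
x=-1.34: |R|=0.2401
R=1: x+21/65x²=0 ⇒ x=−65/21=-3.0952; min R=1−1/(4·21/65)=0.2262>−1
Confirm numerically:
  x=-2.862: |R|=0.78434 <1
  x=-2.090: |R|=0.32123 <1
  x=-1.670: |R|=0.23103 <1
  x=-3.409: |R|=1.34557 >1
  x=-3.212: |R|=1.12117 >1
Interval (-3.0952, 0).

z∈(-3.0952,0).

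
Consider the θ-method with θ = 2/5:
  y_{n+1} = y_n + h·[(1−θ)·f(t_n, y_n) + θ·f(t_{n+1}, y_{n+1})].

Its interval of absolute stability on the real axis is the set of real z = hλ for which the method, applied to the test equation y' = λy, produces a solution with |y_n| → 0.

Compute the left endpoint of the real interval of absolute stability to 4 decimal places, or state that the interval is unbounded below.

Test eqn y'=λy, z=hλ:
  y_{n+1} = y_n + z·[3/5·y_n + 2/5·y_{n+1}] ⇒ (1 − 2/5z)y_{n+1} = (1 + 3/5z)y_n
  Hence R(z) = (1 + 3/5z)/(1 − 2/5z).

Boundary: |R(x)|=1, x<0.
x=-1.28: |R|=0.1534
R=−1: 1+3/5x = −1+2/5x ⇒ -1/5x=2 ⇒ x=2/(-1/5)=-10.0000
Confirm numerically:
  x=-8.852: |R|=0.94944 <1
  x=-8.495: |R|=0.93156 <1
  x=-6.686: |R|=0.81962 <1
  x=-10.499: |R|=1.01919 >1
  x=-10.111: |R|=1.00440 >1
  x=-10.088: |R|=1.00350 >1
Stable set (-10.0000, 0).

left endpoint -10.0000.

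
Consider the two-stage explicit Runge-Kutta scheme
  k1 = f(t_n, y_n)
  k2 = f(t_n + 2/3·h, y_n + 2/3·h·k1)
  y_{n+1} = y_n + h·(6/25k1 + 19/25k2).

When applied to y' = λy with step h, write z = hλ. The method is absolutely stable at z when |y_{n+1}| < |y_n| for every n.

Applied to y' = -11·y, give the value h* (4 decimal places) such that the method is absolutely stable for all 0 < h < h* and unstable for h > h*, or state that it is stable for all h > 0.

(-1.9737,0); λ=-11 ⇒ h* = (75/38)/11 = 0.1794.

Test eqn y'=λy, z=hλ:
  k1=λy_n ⇒ h·k1=z·y_n;  k2=λ(1+2/3z)y_n ⇒ h·k2=z(1+2/3z)y_n
  y_{n+1}/y_n = 1 + 6/25z + 19/25z(1+2/3z) = 1 + z + 38/75z²
  so R(z) = 1 + z + 38/75z².

Solve |R(x)|<1 on ℝ⁻.
x=-1.12: |R|=0.5156
R=1: x+38/75x²=0 ⇒ x=−75/38=-1.9737; min R=1−1/(4·38/75)=0.5066>−1
Confirm numerically:
  x=-1.098: |R|=0.51284 <1
  x=-1.091: |R|=0.51208 <1
  x=-1.021: |R|=0.50717 <1
  x=-2.289: |R|=1.36569 >1
  x=-2.275: |R|=1.34732 >1
So |R|<1 on (-1.9737, 0).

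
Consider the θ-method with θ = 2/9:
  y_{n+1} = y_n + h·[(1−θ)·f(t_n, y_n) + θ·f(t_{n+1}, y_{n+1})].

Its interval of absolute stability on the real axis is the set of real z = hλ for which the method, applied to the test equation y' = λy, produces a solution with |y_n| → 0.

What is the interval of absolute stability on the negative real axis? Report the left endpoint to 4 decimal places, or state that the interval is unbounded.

Test eqn y'=λy, z=hλ:
  y_{n+1} = y_n + z·[7/9·y_n + 2/9·y_{n+1}] ⇒ (1 − 2/9z)y_{n+1} = (1 + 7/9z)y_n
  so R(z) = (1 + 7/9z)/(1 − 2/9z).

Need |R(x)|<1, x<0.
x=-1.05: |R|=0.1486
R=−1: 1+7/9x = −1+2/9x ⇒ -5/9x=2 ⇒ x=2/(-5/9)=-3.6000
Confirm numerically:
  x=-3.529: |R|=0.97789 <1
  x=-2.376: |R|=0.55497 <1
  x=-1.560: |R|=0.15842 <1
  x=-4.120: |R|=1.15081 >1
  x=-3.699: |R|=1.03019 >1
Stable set (-3.6000, 0).

z∈(-3.6000,0).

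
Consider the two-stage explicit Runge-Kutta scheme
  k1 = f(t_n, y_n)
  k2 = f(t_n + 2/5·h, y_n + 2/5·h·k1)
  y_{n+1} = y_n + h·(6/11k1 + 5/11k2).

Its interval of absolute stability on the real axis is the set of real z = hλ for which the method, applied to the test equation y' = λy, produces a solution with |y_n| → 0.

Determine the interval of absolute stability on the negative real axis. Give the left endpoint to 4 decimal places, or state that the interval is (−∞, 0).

With y'=λy (z=hλ):
  k1=λy_n ⇒ h·k1=z·y_n;  k2=λ(1+2/5z)y_n ⇒ h·k2=z(1+2/5z)y_n
  y_{n+1}/y_n = 1 + 6/11z + 5/11z(1+2/5z) = 1 + z + 2/11z²
  so R(z) = 1 + z + 2/11z².

Boundary: |R(x)|=1, x<0.
x=-0.51: |R|=0.5373
R=1: x+2/11x²=0 ⇒ x=−11/2=-5.5000; min R=1−1/(4·2/11)=-0.3750>−1
Confirm numerically:
  x=-4.173: |R|=0.00683 <1
  x=-3.552: |R|=0.25805 <1
  x=-2.877: |R|=0.37207 <1
  x=-6.023: |R|=1.57273 >1
  x=-5.960: |R|=1.49847 >1
  x=-5.779: |R|=1.29315 >1
Interval (-5.5000, 0).

(-5.5000, 0).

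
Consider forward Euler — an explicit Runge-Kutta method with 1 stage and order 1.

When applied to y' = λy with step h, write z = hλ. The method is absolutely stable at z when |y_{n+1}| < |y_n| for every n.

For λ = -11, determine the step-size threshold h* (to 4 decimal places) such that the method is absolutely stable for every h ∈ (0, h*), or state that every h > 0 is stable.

(-2.0000,0); λ=-11 ⇒ h* = 0.1818.

On y'=λy, z=hλ:
  order 1, 1-stage ⇒ R(z)=1+z
  (e.g. R(-0.5)=0.50000, |R|=0.50000)

Need |R(x)|<1, x<0.
x=-0.5: |R|=0.5000
|R(-2.26)|=1.2600 |R(-1.89)|=0.8900 |R(-1.76)|=0.7600
Bisect:
  x_lo=-2.8332 |R|=1.8332  x_hi=-0.3457 |R|=0.6543
  mid=-1.58942 |R|=0.58942 →hi
  mid=-2.21130 |R|=1.21130 →lo
  mid=-1.90036 |R|=0.90036 →hi
  mid=-2.05583 |R|=1.05583 →lo
  mid=-1.97809 |R|=0.97809 →hi
  mid=-2.01696 |R|=1.01696 →lo
  mid=-1.99753 |R|=0.99753 →hi
  mid=-2.00724 |R|=1.00724 →lo
  ...
  [-2.00011,-1.99996] ⇒ x*=-2.0000
Stable set (-2.0000, 0).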